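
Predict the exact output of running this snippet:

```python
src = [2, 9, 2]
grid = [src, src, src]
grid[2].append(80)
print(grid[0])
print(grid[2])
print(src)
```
[2, 9, 2, 80]
[2, 9, 2, 80]
[2, 9, 2, 80]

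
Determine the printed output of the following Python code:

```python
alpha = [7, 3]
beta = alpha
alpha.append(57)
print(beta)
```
[7, 3, 57]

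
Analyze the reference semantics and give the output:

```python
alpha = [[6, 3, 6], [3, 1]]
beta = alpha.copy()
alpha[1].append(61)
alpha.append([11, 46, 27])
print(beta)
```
[[6, 3, 6], [3, 1, 61]]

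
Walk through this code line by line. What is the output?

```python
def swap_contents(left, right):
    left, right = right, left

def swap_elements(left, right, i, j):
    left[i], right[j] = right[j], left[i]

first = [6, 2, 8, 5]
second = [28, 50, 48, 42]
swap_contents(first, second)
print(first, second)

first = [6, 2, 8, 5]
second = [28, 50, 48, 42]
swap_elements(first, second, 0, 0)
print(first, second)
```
[6, 2, 8, 5] [28, 50, 48, 42]
[28, 2, 8, 5] [6, 50, 48, 42]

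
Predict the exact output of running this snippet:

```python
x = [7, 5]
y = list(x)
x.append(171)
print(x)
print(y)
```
[7, 5, 171]
[7, 5]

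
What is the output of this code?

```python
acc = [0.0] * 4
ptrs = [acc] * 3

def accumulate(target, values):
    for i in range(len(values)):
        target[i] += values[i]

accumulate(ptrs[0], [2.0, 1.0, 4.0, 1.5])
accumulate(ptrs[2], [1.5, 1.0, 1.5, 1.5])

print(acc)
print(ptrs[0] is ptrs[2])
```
[3.5, 2.0, 5.5, 3.0]
True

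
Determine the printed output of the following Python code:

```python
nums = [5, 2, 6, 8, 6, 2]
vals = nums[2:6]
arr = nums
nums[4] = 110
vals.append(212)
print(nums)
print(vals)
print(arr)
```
[5, 2, 6, 8, 110, 2]
[6, 8, 6, 2, 212]
[5, 2, 6, 8, 110, 2]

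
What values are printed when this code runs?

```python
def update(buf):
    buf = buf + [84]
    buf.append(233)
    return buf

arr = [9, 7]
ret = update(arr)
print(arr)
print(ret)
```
[9, 7]
[9, 7, 84, 233]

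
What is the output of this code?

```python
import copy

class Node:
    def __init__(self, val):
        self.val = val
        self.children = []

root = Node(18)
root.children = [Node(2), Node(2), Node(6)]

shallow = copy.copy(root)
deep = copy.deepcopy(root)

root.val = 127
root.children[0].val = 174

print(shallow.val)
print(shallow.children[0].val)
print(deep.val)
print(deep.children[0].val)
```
18
174
18
2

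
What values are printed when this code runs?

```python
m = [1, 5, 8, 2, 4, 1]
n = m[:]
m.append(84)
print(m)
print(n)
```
[1, 5, 8, 2, 4, 1, 84]
[1, 5, 8, 2, 4, 1]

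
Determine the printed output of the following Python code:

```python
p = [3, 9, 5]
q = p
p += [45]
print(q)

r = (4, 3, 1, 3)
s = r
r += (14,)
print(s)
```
[3, 9, 5, 45]
(4, 3, 1, 3)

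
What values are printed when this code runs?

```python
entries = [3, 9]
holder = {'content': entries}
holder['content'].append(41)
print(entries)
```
[3, 9, 41]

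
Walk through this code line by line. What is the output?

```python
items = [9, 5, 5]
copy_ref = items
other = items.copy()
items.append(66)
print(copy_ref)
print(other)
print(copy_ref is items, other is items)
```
[9, 5, 5, 66]
[9, 5, 5]
True False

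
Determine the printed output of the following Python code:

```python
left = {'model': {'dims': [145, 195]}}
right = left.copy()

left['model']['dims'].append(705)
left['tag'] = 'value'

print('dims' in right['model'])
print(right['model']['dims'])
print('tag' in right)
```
True
[145, 195, 705]
False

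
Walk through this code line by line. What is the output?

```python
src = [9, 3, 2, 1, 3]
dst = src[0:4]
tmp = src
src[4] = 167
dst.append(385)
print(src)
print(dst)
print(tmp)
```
[9, 3, 2, 1, 167]
[9, 3, 2, 1, 385]
[9, 3, 2, 1, 167]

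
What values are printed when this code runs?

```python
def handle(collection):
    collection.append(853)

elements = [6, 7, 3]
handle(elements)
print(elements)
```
[6, 7, 3, 853]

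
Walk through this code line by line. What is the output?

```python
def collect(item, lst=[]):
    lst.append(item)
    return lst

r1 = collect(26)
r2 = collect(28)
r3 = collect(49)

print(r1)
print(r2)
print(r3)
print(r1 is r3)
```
[26, 28, 49]
[26, 28, 49]
[26, 28, 49]
True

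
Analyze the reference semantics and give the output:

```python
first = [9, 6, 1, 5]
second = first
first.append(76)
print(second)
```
[9, 6, 1, 5, 76]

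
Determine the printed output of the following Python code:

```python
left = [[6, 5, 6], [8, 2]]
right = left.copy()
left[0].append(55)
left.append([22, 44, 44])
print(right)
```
[[6, 5, 6, 55], [8, 2]]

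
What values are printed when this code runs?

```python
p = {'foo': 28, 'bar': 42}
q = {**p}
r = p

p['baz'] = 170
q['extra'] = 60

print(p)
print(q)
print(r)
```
{'foo': 28, 'bar': 42, 'baz': 170}
{'foo': 28, 'bar': 42, 'extra': 60}
{'foo': 28, 'bar': 42, 'baz': 170}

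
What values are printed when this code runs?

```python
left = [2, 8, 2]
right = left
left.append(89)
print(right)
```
[2, 8, 2, 89]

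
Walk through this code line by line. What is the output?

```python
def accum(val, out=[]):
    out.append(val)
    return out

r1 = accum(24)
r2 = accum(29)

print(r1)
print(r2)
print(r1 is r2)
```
[24, 29]
[24, 29]
True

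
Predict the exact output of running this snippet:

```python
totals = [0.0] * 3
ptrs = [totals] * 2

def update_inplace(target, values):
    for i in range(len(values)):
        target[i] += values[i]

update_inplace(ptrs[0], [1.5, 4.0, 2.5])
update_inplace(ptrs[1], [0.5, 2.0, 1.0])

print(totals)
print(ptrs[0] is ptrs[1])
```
[2.0, 6.0, 3.5]
True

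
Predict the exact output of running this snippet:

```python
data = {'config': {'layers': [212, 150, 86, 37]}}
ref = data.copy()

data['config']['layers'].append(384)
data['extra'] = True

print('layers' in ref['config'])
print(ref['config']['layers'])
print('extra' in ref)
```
True
[212, 150, 86, 37, 384]
False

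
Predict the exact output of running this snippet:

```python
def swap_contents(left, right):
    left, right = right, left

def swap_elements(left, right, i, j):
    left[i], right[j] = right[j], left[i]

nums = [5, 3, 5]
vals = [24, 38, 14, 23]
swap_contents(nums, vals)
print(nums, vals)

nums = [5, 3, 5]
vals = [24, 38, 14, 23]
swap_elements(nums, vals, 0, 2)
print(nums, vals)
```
[5, 3, 5] [24, 38, 14, 23]
[14, 3, 5] [24, 38, 5, 23]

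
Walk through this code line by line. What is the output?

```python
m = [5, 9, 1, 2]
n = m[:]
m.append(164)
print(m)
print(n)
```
[5, 9, 1, 2, 164]
[5, 9, 1, 2]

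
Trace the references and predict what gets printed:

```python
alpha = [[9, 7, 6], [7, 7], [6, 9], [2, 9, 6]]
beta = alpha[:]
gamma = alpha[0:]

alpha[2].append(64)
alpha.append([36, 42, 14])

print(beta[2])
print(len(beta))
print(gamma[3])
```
[6, 9, 64]
4
[2, 9, 6]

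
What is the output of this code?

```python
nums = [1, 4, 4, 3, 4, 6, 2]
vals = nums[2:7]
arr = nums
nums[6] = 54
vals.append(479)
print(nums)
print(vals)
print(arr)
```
[1, 4, 4, 3, 4, 6, 54]
[4, 3, 4, 6, 2, 479]
[1, 4, 4, 3, 4, 6, 54]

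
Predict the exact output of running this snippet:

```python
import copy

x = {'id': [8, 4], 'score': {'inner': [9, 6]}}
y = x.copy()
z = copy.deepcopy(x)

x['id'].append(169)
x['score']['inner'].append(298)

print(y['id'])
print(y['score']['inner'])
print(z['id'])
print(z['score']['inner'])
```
[8, 4, 169]
[9, 6, 298]
[8, 4]
[9, 6]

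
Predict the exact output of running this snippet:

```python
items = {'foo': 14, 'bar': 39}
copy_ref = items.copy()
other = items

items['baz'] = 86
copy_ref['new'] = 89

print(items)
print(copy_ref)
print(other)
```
{'foo': 14, 'bar': 39, 'baz': 86}
{'foo': 14, 'bar': 39, 'new': 89}
{'foo': 14, 'bar': 39, 'baz': 86}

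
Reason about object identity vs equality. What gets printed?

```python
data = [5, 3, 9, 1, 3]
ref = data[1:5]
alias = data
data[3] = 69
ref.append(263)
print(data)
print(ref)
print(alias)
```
[5, 3, 9, 69, 3]
[3, 9, 1, 3, 263]
[5, 3, 9, 69, 3]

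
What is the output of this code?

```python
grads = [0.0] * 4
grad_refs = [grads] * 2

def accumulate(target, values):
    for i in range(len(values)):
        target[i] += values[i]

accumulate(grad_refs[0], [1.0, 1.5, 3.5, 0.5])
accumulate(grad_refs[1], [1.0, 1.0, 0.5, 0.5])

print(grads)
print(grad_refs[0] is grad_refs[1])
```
[2.0, 2.5, 4.0, 1.0]
True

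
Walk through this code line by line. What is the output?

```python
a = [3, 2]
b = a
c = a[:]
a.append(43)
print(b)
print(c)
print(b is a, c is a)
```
[3, 2, 43]
[3, 2]
True False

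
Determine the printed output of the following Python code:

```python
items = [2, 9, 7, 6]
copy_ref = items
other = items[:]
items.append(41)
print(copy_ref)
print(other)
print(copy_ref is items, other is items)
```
[2, 9, 7, 6, 41]
[2, 9, 7, 6]
True False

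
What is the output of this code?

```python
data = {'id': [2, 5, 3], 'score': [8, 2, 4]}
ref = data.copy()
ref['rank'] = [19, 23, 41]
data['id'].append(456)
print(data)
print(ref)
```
{'id': [2, 5, 3, 456], 'score': [8, 2, 4]}
{'id': [2, 5, 3, 456], 'score': [8, 2, 4], 'rank': [19, 23, 41]}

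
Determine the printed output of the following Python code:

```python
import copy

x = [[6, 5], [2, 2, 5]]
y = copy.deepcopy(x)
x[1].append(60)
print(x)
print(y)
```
[[6, 5], [2, 2, 5, 60]]
[[6, 5], [2, 2, 5]]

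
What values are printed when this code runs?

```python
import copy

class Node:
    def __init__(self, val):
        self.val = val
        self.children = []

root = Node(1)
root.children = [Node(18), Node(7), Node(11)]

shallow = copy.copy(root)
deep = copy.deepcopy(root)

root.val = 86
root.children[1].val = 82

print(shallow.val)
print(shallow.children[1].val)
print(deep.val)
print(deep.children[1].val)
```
1
82
1
7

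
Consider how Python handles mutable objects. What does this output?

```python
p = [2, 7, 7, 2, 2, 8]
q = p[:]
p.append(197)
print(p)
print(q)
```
[2, 7, 7, 2, 2, 8, 197]
[2, 7, 7, 2, 2, 8]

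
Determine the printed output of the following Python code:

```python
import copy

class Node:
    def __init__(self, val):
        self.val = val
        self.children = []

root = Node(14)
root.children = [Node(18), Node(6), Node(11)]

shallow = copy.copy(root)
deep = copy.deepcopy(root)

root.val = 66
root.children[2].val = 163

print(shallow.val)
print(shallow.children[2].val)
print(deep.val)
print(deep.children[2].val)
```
14
163
14
11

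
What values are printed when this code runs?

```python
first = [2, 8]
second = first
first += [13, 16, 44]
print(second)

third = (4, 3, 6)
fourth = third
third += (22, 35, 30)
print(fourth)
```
[2, 8, 13, 16, 44]
(4, 3, 6)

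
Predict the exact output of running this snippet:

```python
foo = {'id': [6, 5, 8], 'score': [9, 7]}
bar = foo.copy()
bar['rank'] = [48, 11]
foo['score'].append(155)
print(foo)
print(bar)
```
{'id': [6, 5, 8], 'score': [9, 7, 155]}
{'id': [6, 5, 8], 'score': [9, 7, 155], 'rank': [48, 11]}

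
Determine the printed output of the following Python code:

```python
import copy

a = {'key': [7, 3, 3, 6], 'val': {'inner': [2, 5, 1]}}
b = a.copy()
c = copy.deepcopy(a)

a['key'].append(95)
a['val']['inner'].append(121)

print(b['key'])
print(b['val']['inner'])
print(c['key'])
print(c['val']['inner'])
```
[7, 3, 3, 6, 95]
[2, 5, 1, 121]
[7, 3, 3, 6]
[2, 5, 1]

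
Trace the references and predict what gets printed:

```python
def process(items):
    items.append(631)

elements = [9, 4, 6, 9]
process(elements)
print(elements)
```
[9, 4, 6, 9, 631]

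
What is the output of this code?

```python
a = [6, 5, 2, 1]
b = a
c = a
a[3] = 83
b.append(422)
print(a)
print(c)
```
[6, 5, 2, 83, 422]
[6, 5, 2, 83, 422]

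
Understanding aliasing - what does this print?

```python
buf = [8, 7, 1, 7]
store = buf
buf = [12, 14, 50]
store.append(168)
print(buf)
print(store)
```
[12, 14, 50]
[8, 7, 1, 7, 168]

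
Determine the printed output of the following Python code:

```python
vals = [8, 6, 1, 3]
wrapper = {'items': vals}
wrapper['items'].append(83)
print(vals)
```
[8, 6, 1, 3, 83]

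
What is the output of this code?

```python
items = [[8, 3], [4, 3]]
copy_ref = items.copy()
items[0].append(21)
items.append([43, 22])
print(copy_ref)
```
[[8, 3, 21], [4, 3]]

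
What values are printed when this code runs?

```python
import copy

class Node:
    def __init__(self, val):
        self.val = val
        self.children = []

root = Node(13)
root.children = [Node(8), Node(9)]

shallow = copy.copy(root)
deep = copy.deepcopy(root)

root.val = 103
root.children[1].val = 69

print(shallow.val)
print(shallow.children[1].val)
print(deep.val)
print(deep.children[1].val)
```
13
69
13
9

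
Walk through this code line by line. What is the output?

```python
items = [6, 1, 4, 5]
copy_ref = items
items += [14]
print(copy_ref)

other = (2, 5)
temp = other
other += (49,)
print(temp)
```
[6, 1, 4, 5, 14]
(2, 5)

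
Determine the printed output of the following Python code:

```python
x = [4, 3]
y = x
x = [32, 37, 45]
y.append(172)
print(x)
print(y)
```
[32, 37, 45]
[4, 3, 172]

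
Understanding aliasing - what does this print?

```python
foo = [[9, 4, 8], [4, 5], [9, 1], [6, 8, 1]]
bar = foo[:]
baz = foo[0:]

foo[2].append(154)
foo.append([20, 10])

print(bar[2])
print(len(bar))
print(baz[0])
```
[9, 1, 154]
4
[9, 4, 8]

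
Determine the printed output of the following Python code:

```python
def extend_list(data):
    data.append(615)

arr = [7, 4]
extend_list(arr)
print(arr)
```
[7, 4, 615]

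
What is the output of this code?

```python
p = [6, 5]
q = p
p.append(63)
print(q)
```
[6, 5, 63]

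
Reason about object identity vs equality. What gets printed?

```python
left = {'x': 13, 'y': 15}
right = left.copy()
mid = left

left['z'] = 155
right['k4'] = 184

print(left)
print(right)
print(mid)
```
{'x': 13, 'y': 15, 'z': 155}
{'x': 13, 'y': 15, 'k4': 184}
{'x': 13, 'y': 15, 'z': 155}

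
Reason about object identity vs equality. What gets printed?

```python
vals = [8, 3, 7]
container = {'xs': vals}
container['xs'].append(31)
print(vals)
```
[8, 3, 7, 31]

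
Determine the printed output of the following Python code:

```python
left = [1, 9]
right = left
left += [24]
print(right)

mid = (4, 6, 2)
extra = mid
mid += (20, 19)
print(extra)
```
[1, 9, 24]
(4, 6, 2)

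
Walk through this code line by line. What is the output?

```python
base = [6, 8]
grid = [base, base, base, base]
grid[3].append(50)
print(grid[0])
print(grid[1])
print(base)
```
[6, 8, 50]
[6, 8, 50]
[6, 8, 50]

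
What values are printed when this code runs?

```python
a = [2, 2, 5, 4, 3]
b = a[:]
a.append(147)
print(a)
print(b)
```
[2, 2, 5, 4, 3, 147]
[2, 2, 5, 4, 3]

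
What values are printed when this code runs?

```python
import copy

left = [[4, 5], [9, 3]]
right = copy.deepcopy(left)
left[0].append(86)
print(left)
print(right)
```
[[4, 5, 86], [9, 3]]
[[4, 5], [9, 3]]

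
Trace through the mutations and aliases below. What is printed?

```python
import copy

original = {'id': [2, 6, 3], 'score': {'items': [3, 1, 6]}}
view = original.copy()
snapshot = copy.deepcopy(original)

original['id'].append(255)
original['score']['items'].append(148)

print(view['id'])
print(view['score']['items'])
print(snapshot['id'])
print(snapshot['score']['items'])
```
[2, 6, 3, 255]
[3, 1, 6, 148]
[2, 6, 3]
[3, 1, 6]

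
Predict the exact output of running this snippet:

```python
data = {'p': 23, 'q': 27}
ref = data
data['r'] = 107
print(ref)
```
{'p': 23, 'q': 27, 'r': 107}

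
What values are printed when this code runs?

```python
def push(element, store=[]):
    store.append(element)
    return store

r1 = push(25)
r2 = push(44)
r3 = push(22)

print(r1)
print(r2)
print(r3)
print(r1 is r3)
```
[25, 44, 22]
[25, 44, 22]
[25, 44, 22]
True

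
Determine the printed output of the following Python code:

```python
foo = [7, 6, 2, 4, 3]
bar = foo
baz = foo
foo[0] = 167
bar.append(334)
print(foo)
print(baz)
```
[167, 6, 2, 4, 3, 334]
[167, 6, 2, 4, 3, 334]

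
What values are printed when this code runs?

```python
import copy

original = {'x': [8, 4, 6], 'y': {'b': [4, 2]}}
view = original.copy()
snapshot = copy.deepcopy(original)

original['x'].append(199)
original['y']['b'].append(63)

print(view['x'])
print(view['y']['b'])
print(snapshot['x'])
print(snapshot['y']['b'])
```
[8, 4, 6, 199]
[4, 2, 63]
[8, 4, 6]
[4, 2]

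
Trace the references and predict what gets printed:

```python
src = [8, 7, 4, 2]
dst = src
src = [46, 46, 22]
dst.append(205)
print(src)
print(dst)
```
[46, 46, 22]
[8, 7, 4, 2, 205]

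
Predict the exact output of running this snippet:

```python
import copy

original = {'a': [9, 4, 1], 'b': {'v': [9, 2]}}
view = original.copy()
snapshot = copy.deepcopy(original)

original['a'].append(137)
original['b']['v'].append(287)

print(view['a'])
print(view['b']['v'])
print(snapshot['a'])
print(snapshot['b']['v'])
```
[9, 4, 1, 137]
[9, 2, 287]
[9, 4, 1]
[9, 2]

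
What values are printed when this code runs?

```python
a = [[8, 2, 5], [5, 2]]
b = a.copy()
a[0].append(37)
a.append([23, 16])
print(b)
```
[[8, 2, 5, 37], [5, 2]]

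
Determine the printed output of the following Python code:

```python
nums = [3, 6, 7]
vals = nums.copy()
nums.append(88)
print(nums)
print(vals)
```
[3, 6, 7, 88]
[3, 6, 7]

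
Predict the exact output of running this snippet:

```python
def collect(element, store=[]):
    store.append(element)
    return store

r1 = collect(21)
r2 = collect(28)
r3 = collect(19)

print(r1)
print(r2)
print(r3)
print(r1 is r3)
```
[21, 28, 19]
[21, 28, 19]
[21, 28, 19]
True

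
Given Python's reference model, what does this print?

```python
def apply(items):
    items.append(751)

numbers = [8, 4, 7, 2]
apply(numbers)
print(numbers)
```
[8, 4, 7, 2, 751]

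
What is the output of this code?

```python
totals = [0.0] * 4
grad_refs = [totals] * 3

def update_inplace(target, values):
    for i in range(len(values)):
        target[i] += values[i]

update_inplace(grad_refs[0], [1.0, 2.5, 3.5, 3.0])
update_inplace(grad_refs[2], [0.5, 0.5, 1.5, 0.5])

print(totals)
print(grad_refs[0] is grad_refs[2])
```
[1.5, 3.0, 5.0, 3.5]
True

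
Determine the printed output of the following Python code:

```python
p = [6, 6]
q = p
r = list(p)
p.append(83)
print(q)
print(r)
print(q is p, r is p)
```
[6, 6, 83]
[6, 6]
True False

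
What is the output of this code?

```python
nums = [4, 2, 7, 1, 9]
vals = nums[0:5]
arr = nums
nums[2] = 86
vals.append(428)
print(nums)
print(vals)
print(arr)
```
[4, 2, 86, 1, 9]
[4, 2, 7, 1, 9, 428]
[4, 2, 86, 1, 9]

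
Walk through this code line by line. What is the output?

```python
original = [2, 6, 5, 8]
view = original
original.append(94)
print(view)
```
[2, 6, 5, 8, 94]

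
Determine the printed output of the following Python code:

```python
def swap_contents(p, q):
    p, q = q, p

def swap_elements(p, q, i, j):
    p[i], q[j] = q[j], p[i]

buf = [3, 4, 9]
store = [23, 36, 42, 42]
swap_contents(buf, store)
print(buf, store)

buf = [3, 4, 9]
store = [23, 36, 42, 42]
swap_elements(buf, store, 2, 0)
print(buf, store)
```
[3, 4, 9] [23, 36, 42, 42]
[3, 4, 23] [9, 36, 42, 42]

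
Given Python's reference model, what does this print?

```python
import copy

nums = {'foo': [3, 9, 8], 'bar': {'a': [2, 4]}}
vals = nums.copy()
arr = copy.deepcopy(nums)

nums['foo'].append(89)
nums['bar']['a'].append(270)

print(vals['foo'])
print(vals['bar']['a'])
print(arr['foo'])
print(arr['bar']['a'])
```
[3, 9, 8, 89]
[2, 4, 270]
[3, 9, 8]
[2, 4]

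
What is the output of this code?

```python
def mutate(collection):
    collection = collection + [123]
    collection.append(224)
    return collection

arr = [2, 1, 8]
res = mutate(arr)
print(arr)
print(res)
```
[2, 1, 8]
[2, 1, 8, 123, 224]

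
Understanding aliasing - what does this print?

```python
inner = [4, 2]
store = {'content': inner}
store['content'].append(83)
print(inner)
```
[4, 2, 83]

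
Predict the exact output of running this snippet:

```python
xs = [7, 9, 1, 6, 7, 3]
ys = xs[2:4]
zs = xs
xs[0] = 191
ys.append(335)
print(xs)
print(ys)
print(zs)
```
[191, 9, 1, 6, 7, 3]
[1, 6, 335]
[191, 9, 1, 6, 7, 3]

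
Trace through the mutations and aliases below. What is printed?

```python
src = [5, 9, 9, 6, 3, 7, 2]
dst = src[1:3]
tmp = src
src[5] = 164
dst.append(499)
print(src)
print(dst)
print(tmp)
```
[5, 9, 9, 6, 3, 164, 2]
[9, 9, 499]
[5, 9, 9, 6, 3, 164, 2]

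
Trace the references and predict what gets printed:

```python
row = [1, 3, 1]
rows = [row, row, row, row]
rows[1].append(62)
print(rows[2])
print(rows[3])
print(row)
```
[1, 3, 1, 62]
[1, 3, 1, 62]
[1, 3, 1, 62]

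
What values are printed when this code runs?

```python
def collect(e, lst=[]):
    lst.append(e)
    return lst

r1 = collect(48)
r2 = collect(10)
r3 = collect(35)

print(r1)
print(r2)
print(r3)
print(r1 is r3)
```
[48, 10, 35]
[48, 10, 35]
[48, 10, 35]
True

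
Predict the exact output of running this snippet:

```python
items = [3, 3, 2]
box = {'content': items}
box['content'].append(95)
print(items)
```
[3, 3, 2, 95]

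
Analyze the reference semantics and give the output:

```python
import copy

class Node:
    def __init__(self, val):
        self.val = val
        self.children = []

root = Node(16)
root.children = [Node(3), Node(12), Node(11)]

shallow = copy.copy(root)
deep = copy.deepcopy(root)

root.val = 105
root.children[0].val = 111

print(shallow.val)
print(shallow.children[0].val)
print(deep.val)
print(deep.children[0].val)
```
16
111
16
3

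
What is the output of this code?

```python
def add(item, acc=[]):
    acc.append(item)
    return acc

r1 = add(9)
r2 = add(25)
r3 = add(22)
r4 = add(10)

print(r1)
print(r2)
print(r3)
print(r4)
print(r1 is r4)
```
[9, 25, 22, 10]
[9, 25, 22, 10]
[9, 25, 22, 10]
[9, 25, 22, 10]
True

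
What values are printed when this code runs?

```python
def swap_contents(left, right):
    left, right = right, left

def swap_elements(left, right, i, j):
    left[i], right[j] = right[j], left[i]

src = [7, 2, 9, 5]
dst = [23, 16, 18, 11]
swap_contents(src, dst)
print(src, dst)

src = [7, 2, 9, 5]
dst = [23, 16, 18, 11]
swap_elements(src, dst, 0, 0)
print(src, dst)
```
[7, 2, 9, 5] [23, 16, 18, 11]
[23, 2, 9, 5] [7, 16, 18, 11]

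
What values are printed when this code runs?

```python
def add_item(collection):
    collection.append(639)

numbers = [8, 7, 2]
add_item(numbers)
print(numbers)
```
[8, 7, 2, 639]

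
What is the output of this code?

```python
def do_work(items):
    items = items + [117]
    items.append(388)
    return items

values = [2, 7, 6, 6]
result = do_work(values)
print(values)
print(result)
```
[2, 7, 6, 6]
[2, 7, 6, 6, 117, 388]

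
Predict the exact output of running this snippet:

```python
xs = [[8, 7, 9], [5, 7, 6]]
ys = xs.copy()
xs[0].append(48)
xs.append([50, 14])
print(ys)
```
[[8, 7, 9, 48], [5, 7, 6]]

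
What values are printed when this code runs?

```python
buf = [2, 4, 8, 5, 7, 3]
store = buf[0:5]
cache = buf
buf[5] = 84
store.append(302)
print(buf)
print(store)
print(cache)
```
[2, 4, 8, 5, 7, 84]
[2, 4, 8, 5, 7, 302]
[2, 4, 8, 5, 7, 84]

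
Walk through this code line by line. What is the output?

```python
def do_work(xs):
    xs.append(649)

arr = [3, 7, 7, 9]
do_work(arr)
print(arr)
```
[3, 7, 7, 9, 649]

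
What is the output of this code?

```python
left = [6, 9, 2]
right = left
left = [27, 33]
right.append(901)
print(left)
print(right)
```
[27, 33]
[6, 9, 2, 901]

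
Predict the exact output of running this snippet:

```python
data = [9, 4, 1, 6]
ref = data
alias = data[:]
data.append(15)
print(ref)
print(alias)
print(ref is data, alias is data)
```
[9, 4, 1, 6, 15]
[9, 4, 1, 6]
True False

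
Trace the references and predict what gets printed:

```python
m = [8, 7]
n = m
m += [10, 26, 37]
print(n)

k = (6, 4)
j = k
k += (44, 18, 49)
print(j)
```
[8, 7, 10, 26, 37]
(6, 4)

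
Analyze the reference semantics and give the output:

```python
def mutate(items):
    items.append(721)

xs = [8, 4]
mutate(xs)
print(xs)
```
[8, 4, 721]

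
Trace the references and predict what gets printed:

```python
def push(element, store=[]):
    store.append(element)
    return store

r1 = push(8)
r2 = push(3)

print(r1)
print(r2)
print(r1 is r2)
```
[8, 3]
[8, 3]
True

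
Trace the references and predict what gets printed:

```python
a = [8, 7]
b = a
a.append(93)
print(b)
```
[8, 7, 93]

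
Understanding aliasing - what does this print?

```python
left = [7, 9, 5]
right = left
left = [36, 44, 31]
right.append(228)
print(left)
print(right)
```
[36, 44, 31]
[7, 9, 5, 228]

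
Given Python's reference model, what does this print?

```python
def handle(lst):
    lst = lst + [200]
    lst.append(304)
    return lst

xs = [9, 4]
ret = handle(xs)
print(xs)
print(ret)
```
[9, 4]
[9, 4, 200, 304]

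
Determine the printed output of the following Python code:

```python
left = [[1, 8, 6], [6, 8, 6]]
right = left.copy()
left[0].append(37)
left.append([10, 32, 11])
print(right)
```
[[1, 8, 6, 37], [6, 8, 6]]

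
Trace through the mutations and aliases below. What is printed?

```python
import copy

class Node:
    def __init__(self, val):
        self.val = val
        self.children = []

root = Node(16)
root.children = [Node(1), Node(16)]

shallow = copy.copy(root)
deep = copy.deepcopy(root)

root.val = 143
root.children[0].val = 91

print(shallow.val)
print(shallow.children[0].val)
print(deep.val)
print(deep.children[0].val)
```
16
91
16
1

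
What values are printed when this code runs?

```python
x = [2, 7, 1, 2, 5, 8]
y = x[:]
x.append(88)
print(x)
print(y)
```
[2, 7, 1, 2, 5, 8, 88]
[2, 7, 1, 2, 5, 8]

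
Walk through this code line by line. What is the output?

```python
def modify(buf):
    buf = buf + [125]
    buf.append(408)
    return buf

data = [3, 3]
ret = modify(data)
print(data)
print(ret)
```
[3, 3]
[3, 3, 125, 408]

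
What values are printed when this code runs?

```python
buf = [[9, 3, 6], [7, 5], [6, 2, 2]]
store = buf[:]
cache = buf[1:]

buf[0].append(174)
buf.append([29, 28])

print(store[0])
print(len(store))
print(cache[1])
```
[9, 3, 6, 174]
3
[6, 2, 2]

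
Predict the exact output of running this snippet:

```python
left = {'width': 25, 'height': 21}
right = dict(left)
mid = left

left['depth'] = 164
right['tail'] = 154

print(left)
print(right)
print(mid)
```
{'width': 25, 'height': 21, 'depth': 164}
{'width': 25, 'height': 21, 'tail': 154}
{'width': 25, 'height': 21, 'depth': 164}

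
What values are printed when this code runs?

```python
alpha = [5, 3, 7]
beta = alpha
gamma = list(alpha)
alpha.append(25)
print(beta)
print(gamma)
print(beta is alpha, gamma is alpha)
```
[5, 3, 7, 25]
[5, 3, 7]
True False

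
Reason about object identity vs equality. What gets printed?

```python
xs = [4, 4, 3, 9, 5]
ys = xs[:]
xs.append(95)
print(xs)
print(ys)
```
[4, 4, 3, 9, 5, 95]
[4, 4, 3, 9, 5]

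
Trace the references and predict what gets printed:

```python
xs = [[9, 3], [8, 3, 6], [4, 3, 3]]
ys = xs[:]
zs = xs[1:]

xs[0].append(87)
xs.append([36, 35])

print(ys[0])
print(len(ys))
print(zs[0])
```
[9, 3, 87]
3
[8, 3, 6]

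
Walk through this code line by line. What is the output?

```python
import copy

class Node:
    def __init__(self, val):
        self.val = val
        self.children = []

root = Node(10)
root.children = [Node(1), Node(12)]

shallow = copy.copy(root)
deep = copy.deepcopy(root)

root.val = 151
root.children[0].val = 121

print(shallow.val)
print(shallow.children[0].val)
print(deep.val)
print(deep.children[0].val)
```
10
121
10
1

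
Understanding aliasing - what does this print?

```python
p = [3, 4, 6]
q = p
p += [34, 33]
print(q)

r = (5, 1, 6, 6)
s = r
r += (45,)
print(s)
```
[3, 4, 6, 34, 33]
(5, 1, 6, 6)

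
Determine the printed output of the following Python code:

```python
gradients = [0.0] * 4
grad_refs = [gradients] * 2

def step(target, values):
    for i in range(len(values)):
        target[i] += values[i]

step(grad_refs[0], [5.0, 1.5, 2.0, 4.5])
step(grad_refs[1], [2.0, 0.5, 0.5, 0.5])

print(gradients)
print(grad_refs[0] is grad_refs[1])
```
[7.0, 2.0, 2.5, 5.0]
True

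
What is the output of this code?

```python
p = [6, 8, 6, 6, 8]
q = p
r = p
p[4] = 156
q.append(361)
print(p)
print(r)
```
[6, 8, 6, 6, 156, 361]
[6, 8, 6, 6, 156, 361]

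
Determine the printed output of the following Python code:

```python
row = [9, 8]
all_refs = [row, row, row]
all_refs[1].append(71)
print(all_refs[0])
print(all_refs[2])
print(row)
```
[9, 8, 71]
[9, 8, 71]
[9, 8, 71]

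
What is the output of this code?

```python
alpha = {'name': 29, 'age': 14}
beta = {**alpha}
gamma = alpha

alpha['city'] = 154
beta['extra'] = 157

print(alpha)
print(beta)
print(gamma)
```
{'name': 29, 'age': 14, 'city': 154}
{'name': 29, 'age': 14, 'extra': 157}
{'name': 29, 'age': 14, 'city': 154}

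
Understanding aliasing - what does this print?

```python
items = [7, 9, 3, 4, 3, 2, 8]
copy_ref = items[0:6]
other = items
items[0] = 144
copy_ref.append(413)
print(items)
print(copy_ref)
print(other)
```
[144, 9, 3, 4, 3, 2, 8]
[7, 9, 3, 4, 3, 2, 413]
[144, 9, 3, 4, 3, 2, 8]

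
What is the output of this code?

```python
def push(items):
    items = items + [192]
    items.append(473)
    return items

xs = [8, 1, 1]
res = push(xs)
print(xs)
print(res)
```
[8, 1, 1]
[8, 1, 1, 192, 473]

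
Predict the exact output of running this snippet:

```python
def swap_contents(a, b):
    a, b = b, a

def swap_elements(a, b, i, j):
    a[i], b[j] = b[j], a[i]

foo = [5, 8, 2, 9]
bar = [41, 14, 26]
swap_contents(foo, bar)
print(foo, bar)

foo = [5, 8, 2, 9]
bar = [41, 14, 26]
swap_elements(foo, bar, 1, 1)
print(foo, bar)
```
[5, 8, 2, 9] [41, 14, 26]
[5, 14, 2, 9] [41, 8, 26]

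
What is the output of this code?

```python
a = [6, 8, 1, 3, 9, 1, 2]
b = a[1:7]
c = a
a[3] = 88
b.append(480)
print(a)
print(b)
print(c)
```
[6, 8, 1, 88, 9, 1, 2]
[8, 1, 3, 9, 1, 2, 480]
[6, 8, 1, 88, 9, 1, 2]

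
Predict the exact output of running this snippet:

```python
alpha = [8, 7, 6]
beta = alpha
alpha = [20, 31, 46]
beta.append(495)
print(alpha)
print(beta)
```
[20, 31, 46]
[8, 7, 6, 495]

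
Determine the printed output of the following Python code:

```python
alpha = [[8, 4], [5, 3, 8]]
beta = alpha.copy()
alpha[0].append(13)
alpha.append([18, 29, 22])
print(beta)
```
[[8, 4, 13], [5, 3, 8]]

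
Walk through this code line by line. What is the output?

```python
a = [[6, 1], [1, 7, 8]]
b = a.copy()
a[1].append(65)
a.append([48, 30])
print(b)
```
[[6, 1], [1, 7, 8, 65]]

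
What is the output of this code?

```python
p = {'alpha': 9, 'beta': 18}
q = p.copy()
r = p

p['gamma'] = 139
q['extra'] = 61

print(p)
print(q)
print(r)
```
{'alpha': 9, 'beta': 18, 'gamma': 139}
{'alpha': 9, 'beta': 18, 'extra': 61}
{'alpha': 9, 'beta': 18, 'gamma': 139}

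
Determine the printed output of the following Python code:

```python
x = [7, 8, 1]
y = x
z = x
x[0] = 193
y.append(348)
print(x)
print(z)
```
[193, 8, 1, 348]
[193, 8, 1, 348]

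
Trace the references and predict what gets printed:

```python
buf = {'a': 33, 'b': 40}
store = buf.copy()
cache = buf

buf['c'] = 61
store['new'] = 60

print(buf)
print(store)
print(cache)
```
{'a': 33, 'b': 40, 'c': 61}
{'a': 33, 'b': 40, 'new': 60}
{'a': 33, 'b': 40, 'c': 61}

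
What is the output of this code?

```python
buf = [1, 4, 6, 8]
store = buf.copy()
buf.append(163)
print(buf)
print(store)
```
[1, 4, 6, 8, 163]
[1, 4, 6, 8]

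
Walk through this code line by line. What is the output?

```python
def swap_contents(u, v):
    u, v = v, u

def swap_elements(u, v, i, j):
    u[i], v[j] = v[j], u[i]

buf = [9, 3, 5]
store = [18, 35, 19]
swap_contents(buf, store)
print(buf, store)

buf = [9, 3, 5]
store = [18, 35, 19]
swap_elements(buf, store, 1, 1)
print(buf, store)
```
[9, 3, 5] [18, 35, 19]
[9, 35, 5] [18, 3, 19]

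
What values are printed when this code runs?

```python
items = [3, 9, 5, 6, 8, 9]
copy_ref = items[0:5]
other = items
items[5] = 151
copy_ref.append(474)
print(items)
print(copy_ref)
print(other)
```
[3, 9, 5, 6, 8, 151]
[3, 9, 5, 6, 8, 474]
[3, 9, 5, 6, 8, 151]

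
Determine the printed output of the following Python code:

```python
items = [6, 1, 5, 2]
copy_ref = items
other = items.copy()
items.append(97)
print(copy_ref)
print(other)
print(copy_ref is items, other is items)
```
[6, 1, 5, 2, 97]
[6, 1, 5, 2]
True False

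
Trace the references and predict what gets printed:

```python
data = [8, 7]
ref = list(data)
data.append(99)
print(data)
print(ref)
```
[8, 7, 99]
[8, 7]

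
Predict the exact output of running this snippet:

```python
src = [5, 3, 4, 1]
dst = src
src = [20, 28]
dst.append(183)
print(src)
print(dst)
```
[20, 28]
[5, 3, 4, 1, 183]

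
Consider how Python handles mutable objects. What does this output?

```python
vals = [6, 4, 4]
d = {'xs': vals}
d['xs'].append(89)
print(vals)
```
[6, 4, 4, 89]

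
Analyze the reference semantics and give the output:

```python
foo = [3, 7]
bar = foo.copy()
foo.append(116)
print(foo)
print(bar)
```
[3, 7, 116]
[3, 7]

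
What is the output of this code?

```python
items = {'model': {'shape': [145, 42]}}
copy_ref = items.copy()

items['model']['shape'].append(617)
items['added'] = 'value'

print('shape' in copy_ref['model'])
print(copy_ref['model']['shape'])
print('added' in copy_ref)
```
True
[145, 42, 617]
False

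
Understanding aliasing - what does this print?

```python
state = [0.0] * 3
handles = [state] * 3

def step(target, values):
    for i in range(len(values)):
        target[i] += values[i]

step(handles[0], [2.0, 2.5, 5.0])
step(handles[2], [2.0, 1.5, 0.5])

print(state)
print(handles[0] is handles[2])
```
[4.0, 4.0, 5.5]
True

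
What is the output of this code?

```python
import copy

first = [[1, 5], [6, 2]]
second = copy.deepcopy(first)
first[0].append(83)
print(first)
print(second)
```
[[1, 5, 83], [6, 2]]
[[1, 5], [6, 2]]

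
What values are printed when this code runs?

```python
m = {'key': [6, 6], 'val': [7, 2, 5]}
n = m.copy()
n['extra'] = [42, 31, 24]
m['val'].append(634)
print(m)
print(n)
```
{'key': [6, 6], 'val': [7, 2, 5, 634]}
{'key': [6, 6], 'val': [7, 2, 5, 634], 'extra': [42, 31, 24]}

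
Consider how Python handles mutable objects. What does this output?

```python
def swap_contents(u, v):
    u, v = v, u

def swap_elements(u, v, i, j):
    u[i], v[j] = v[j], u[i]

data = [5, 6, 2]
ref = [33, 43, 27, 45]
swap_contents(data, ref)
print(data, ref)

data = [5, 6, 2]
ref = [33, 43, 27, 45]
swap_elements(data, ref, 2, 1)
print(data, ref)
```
[5, 6, 2] [33, 43, 27, 45]
[5, 6, 43] [33, 2, 27, 45]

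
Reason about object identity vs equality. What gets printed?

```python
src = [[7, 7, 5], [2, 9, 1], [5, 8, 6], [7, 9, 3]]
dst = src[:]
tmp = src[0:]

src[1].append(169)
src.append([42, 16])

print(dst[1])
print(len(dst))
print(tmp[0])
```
[2, 9, 1, 169]
4
[7, 7, 5]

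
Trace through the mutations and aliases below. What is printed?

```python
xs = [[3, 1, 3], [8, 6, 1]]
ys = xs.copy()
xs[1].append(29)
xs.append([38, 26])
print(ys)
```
[[3, 1, 3], [8, 6, 1, 29]]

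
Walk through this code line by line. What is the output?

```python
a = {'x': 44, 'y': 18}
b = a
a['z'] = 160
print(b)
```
{'x': 44, 'y': 18, 'z': 160}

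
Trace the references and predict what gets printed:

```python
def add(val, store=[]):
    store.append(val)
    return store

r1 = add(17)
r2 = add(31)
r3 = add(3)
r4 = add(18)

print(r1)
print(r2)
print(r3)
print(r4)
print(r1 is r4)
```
[17, 31, 3, 18]
[17, 31, 3, 18]
[17, 31, 3, 18]
[17, 31, 3, 18]
True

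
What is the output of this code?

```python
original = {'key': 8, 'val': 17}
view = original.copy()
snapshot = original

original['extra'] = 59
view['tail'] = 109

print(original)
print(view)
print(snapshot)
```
{'key': 8, 'val': 17, 'extra': 59}
{'key': 8, 'val': 17, 'tail': 109}
{'key': 8, 'val': 17, 'extra': 59}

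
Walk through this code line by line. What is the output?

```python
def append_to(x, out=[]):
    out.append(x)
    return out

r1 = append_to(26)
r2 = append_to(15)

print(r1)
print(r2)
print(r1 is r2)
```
[26, 15]
[26, 15]
True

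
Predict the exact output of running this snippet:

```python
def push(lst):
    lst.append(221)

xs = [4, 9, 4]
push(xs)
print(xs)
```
[4, 9, 4, 221]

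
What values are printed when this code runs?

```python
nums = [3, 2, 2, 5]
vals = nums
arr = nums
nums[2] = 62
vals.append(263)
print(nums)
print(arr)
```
[3, 2, 62, 5, 263]
[3, 2, 62, 5, 263]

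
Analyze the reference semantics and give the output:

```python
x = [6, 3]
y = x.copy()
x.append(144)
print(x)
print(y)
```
[6, 3, 144]
[6, 3]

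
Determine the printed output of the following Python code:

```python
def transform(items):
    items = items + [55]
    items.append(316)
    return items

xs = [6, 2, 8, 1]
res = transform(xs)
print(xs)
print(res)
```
[6, 2, 8, 1]
[6, 2, 8, 1, 55, 316]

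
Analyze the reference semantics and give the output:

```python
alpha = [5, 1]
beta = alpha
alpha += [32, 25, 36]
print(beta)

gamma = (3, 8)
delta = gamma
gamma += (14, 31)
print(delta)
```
[5, 1, 32, 25, 36]
(3, 8)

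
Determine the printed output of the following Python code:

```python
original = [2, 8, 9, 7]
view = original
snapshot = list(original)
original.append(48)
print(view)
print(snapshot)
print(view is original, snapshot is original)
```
[2, 8, 9, 7, 48]
[2, 8, 9, 7]
True False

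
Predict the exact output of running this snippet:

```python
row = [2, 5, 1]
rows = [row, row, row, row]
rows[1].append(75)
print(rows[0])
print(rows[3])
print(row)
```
[2, 5, 1, 75]
[2, 5, 1, 75]
[2, 5, 1, 75]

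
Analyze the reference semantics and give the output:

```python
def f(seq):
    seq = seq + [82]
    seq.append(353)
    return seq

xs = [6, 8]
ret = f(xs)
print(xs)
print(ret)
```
[6, 8]
[6, 8, 82, 353]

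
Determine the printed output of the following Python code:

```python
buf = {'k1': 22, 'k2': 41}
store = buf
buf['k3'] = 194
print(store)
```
{'k1': 22, 'k2': 41, 'k3': 194}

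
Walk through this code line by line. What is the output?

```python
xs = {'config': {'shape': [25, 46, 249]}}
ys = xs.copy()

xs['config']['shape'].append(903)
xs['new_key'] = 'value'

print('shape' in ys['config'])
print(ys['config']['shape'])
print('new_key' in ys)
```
True
[25, 46, 249, 903]
False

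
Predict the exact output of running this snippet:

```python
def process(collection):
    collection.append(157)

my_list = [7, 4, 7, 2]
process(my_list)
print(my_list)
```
[7, 4, 7, 2, 157]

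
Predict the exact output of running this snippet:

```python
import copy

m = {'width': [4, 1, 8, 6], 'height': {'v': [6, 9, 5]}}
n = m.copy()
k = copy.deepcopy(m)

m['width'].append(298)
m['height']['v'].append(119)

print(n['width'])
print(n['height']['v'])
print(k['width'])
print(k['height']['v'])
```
[4, 1, 8, 6, 298]
[6, 9, 5, 119]
[4, 1, 8, 6]
[6, 9, 5]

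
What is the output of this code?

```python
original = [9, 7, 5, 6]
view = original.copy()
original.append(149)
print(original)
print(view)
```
[9, 7, 5, 6, 149]
[9, 7, 5, 6]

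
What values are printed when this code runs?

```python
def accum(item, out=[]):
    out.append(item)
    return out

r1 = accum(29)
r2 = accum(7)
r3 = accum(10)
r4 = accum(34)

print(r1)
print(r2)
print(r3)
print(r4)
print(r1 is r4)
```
[29, 7, 10, 34]
[29, 7, 10, 34]
[29, 7, 10, 34]
[29, 7, 10, 34]
True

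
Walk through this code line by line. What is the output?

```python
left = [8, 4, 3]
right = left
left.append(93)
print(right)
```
[8, 4, 3, 93]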